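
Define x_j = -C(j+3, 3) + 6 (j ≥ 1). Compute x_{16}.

C(19, 3) = 969, so x_{16} = -963.

-963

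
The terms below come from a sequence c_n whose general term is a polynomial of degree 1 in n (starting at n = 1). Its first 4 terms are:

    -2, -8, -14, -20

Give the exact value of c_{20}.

1st diffs: -6, -6, -6 (constant).
So c_n = -6n + 4.
Evaluating at n = 20 gives c_{20} = -116.

-116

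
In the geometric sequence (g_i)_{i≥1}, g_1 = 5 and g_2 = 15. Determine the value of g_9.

32805

Common ratio r = 3.
g_i = 5·3^(i-1).
g_9 = 5·3^8 = 32805.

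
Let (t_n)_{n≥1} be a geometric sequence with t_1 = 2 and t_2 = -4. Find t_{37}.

137438953472

Common ratio r = -2.
t_n = 2·(-2)^(n-1).
t_{37} = 2·(-2)^36 = 137438953472.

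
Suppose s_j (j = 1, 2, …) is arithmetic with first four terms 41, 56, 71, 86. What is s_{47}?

731

Common difference d = 15.
s_j = 41 + (j - 1)·15.
s_{47} = 41 + 46·15 = 731.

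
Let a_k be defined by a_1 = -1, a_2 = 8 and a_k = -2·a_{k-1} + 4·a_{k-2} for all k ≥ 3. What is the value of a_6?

736

a_3 = -20;  a_4 = 72;  a_5 = -224;  a_6 = 736.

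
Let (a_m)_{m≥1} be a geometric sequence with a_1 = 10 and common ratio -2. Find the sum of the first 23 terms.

27962030

a_m = 10·(-2)^(m-1).
S = 10·((-2)^23 - 1)/(-2 - 1) = 10·(-8388608 - 1)/(-3) = 27962030.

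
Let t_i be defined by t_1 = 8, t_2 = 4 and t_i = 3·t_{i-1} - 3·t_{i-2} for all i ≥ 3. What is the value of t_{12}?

Compute successive terms:
t_3 = -12; t_4 = -48; t_5 = -108; t_6 = -180; t_7 = -216; t_8 = -108; t_9 = 324; t_{10} = 1296; t_{11} = 2916; t_{12} = 4860.

4860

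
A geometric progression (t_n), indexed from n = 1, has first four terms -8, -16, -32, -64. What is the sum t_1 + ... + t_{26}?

-536870904

Common ratio r = 2.
t_n = (-8)·2^(n-1).
S = (-8)·(2^26 - 1)/(2 - 1) = (-8)·(67108864 - 1)/(1) = -536870904.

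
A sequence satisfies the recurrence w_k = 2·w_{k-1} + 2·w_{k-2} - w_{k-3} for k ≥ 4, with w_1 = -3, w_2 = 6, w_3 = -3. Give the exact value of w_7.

Iterate the recurrence:
w_4 = 9  w_5 = 6  w_6 = 33  w_7 = 69.

69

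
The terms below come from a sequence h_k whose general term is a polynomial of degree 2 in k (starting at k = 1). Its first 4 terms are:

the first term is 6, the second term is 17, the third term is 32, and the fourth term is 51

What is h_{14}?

461

1st diffs: 11, 15, 19.
2nd diffs: 4, 4 (constant).
Newton forward-difference form: h_k = 6 + 11·C(k-1,1) + 4·C(k-1,2).
At k = 14: k-1 = 13, so h_{14} = 6 + 143 + 312 = 461.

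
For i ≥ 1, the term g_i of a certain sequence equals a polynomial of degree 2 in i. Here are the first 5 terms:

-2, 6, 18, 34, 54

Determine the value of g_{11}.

1st diffs: 8, 12, 16, 20.
2nd diffs: 4, 4, 4 (constant).
So g_i = 2i^2 + 2i - 6.
Evaluating at i = 11 gives g_{11} = 258.

258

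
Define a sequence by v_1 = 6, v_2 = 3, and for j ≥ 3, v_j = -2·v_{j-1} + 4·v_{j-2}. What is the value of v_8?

-3648

v_3 = 18;  v_4 = -24;  v_5 = 120;  v_6 = -336;  v_7 = 1152;  v_8 = -3648.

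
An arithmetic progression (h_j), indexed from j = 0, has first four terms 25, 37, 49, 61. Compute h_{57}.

709

Common difference d = 12.
h_j = 25 + (j - 0)·12.
h_{57} = 25 + 57·12 = 709.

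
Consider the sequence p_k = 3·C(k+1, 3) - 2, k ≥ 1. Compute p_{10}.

493

C(11, 3) = 165, so p_{10} = 493.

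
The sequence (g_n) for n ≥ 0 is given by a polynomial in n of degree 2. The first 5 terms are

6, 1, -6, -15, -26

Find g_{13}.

1st diffs: -5, -7, -9, -11.
2nd diffs: -2, -2, -2 (constant).
Newton forward-difference form: g_n = 6 + (-5)·C(n,1) + (-2)·C(n,2).
At n = 13: n = 13, so g_{13} = 6 - 65 - 156 = -215.

-215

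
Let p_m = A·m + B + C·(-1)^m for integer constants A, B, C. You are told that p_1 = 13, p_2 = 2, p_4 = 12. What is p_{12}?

52

Write the equations: A + B - C = 13; 2A + B + C = 2; 4A + B + C = 12.
Subtracting the first from the second: A + 2C = -11.
Subtracting the second from the third: 2A = 10.
Solving: C = -8, A = 5, then B = 0.
So p_m = 5·m + 0 + (-8)·(-1)^m; at m=12 this is 52.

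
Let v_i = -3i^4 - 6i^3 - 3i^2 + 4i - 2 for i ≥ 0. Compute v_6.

v_6 = -3·6^4 - 6·6^3 - 3·6^2 + 4·6 - 2 = -5270.

-5270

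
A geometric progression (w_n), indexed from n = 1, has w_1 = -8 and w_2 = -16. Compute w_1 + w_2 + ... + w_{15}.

-262136

Common ratio r = 2.
w_n = (-8)·2^(n-1).
S = (-8)·(2^15 - 1)/(2 - 1) = (-8)·(32768 - 1)/(1) = -262136.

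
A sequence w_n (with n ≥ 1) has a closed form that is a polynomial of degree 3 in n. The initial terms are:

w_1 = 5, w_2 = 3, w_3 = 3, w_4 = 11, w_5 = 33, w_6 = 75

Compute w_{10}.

563

1st diffs: -2, 0, 8, 22, 42.
2nd diffs: 2, 8, 14, 20.
3rd diffs: 6, 6, 6 (constant).
Newton forward-difference form: w_n = 5 + (-2)·C(n-1,1) + 2·C(n-1,2) + 6·C(n-1,3).
At n = 10: n-1 = 9, so w_{10} = 5 - 18 + 72 + 504 = 563.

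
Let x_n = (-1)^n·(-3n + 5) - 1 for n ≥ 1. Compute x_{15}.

39

(-1)^15 = -1; -3n + 5 at n=15 is -40; so x_{15} = 39.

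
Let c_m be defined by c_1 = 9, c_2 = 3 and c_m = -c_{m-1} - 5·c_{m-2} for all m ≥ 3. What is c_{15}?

Compute successive terms:
c_3 = -48, c_4 = 33, c_5 = 207, …, c_{12} = 57588, c_{13} = -104823, c_{14} = -183117, c_{15} = 707232.

707232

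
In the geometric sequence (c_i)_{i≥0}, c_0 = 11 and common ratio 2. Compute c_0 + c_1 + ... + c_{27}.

c_i = 11·2^(i-0).
S = 11·(2^28 - 1)/(2 - 1) = 11·(268435456 - 1)/(1) = 2952790005.

2952790005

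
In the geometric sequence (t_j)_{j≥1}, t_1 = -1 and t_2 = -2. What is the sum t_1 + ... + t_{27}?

Common ratio r = 2.
t_j = (-1)·2^(j-1).
S = (-1)·(2^27 - 1)/(2 - 1) = (-1)·(134217728 - 1)/(1) = -134217727.

-134217727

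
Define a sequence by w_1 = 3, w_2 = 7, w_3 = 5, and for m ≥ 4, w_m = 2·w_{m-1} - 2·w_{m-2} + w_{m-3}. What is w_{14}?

7

Applying the relation repeatedly:
w_4 = -1;  w_5 = -5;  w_6 = -3;  …;  w_{11} = -5;  w_{12} = -3;  w_{13} = 3;  w_{14} = 7.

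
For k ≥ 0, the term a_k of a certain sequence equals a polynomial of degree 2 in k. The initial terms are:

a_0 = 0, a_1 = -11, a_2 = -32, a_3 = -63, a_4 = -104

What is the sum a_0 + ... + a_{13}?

-4641

1st diffs: -11, -21, -31, -41.
2nd diffs: -10, -10, -10 (constant).
So a_k = -5k^2 - 6k.
Continuing: …, -155, -216, -287, -368, …, a_{13} = -923.
Summing k = 0..13 (14 terms) gives -4641.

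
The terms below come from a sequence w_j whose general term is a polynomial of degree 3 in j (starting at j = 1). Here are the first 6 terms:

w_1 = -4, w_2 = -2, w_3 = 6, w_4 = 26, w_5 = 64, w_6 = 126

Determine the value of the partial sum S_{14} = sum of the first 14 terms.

1st diffs: 2, 8, 20, 38, 62.
2nd diffs: 6, 12, 18, 24.
3rd diffs: 6, 6, 6 (constant).
Newton forward-difference form: w_j = -4 + 2·C(j-1,1) + 6·C(j-1,2) + 6·C(j-1,3).
Continuing: …, 218, 346, 516, 734, …, w_{14} = 2206.
Summing j = 1..14 (14 terms) gives 8316.

8316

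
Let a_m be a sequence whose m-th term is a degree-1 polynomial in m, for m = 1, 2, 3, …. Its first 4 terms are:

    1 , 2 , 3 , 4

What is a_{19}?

1st diffs: 1, 1, 1 (constant).
So a_m = m.
Evaluating at m = 19 gives a_{19} = 19.

19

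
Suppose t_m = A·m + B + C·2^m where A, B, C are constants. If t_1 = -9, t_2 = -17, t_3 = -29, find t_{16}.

At m = 1, 2, 3: A + B + 2C = -9; 2A + B + 4C = -17; 3A + B + 8C = -29.
Subtracting the first from the second: A + 2C = -8.
Subtracting the second from the third: A + 4C = -12.
Solving: C = -2, A = -4, then B = -1.
So t_m = -4·m + (-1) + (-2)·2^m; at m=16 this is -131137.

-131137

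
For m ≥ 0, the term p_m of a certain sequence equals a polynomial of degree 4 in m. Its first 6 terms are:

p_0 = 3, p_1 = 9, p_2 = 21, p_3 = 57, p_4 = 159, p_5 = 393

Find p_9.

4809

1st diffs: 6, 12, 36, 102, 234.
2nd diffs: 6, 24, 66, 132.
3rd diffs: 18, 42, 66.
4th diffs: 24, 24 (constant).
Newton forward-difference form: p_m = 3 + 6·C(m,1) + 6·C(m,2) + 18·C(m,3) + 24·C(m,4).
At m = 9: m = 9, so p_9 = 3 + 54 + 216 + 1512 + 3024 = 4809.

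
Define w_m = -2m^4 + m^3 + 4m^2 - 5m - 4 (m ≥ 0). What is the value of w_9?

-12118

w_9 = -2·9^4 + 1·9^3 + 4·9^2 - 5·9 - 4 = -12118.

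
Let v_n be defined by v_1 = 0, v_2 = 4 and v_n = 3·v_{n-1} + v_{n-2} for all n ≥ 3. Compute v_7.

1440

Applying the relation repeatedly:
v_3 = 12;  v_4 = 40;  v_5 = 132;  v_6 = 436;  v_7 = 1440.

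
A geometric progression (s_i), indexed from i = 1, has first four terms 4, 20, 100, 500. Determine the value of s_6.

12500

Common ratio r = 5.
s_i = 4·5^(i-1).
s_6 = 4·5^5 = 12500.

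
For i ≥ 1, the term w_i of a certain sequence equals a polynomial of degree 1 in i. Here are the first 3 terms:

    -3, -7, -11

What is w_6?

1st diffs: -4, -4 (constant).
So w_i = -4i + 1.
Evaluating at i = 6 gives w_6 = -23.

-23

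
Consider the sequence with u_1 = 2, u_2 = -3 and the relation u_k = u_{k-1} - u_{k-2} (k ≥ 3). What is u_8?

-3

Iterate the recurrence:
u_3 = -5, u_4 = -2, u_5 = 3, u_6 = 5, u_7 = 2, u_8 = -3.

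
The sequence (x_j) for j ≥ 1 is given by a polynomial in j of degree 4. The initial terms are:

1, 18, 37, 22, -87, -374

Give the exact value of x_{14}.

-27078

1st diffs: 17, 19, -15, -109, -287.
2nd diffs: 2, -34, -94, -178.
3rd diffs: -36, -60, -84.
4th diffs: -24, -24 (constant).
Newton forward-difference form: x_j = 1 + 17·C(j-1,1) + 2·C(j-1,2) + (-36)·C(j-1,3) + (-24)·C(j-1,4).
At j = 14: j-1 = 13, so x_{14} = 1 + 221 + 156 - 10296 - 17160 = -27078.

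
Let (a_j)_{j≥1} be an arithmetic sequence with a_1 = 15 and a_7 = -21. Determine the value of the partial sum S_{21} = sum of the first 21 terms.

Common difference d = (-21 - 15) / (7 - 1) = -6.
a_j = 15 + (j - 1)·(-6).
a_{21} = -105; S = 21·(15 + (-105))/2 = -945.

-945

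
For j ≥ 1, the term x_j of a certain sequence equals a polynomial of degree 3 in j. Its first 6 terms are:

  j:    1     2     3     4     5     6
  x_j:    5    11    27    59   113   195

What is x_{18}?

1st diffs: 6, 16, 32, 54, 82.
2nd diffs: 10, 16, 22, 28.
3rd diffs: 6, 6, 6 (constant).
So x_j = j^3 - j^2 + 2j + 3.
Evaluating at j = 18 gives x_{18} = 5547.

5547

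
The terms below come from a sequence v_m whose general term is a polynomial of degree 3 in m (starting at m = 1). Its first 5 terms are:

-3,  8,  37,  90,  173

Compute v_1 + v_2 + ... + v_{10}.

1st diffs: 11, 29, 53, 83.
2nd diffs: 18, 24, 30.
3rd diffs: 6, 6 (constant).
Newton forward-difference form: v_m = -3 + 11·C(m-1,1) + 18·C(m-1,2) + 6·C(m-1,3).
Continuing: …, 292, 453, 662, 925, …, v_{10} = 1248.
Summing m = 1..10 (10 terms) gives 3885.

3885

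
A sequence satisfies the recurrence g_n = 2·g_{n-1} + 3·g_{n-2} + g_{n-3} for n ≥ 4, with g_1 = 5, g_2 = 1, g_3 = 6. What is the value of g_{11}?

50844

Iterate the recurrence:
g_4 = 20, g_5 = 59, g_6 = 184, g_7 = 565, g_8 = 1741, g_9 = 5361, g_{10} = 16510, g_{11} = 50844.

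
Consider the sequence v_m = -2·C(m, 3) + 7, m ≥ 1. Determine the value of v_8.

-105

C(8, 3) = 56, so v_8 = -105.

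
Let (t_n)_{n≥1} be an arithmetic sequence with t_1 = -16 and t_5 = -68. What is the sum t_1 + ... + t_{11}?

Common difference d = (-68 - (-16)) / (5 - 1) = -13.
t_n = -16 + (n - 1)·(-13).
t_{11} = -146; S = 11·(-16 + (-146))/2 = -891.

-891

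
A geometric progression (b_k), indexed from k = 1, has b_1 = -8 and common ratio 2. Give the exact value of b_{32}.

b_k = (-8)·2^(k-1).
b_{32} = (-8)·2^31 = -17179869184.

-17179869184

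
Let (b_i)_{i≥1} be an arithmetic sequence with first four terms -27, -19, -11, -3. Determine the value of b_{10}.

45

Common difference d = 8.
b_i = -27 + (i - 1)·8.
b_{10} = -27 + 9·8 = 45.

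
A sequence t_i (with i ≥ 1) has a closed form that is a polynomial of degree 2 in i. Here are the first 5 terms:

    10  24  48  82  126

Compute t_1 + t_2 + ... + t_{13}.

1st diffs: 14, 24, 34, 44.
2nd diffs: 10, 10, 10 (constant).
Newton forward-difference form: t_i = 10 + 14·C(i-1,1) + 10·C(i-1,2).
Continuing: …, 180, 244, 318, 402, …, t_{13} = 838.
Summing i = 1..13 (13 terms) gives 4082.

4082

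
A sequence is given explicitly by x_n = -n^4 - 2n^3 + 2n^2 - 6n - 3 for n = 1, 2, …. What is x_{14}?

x_{14} = -1·14^4 - 2·14^3 + 2·14^2 - 6·14 - 3 = -43599.

-43599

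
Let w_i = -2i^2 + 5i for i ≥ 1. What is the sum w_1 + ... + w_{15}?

Over i = 1..15: Σi = 120, Σi² = 1240.
Total = (-2)·1240 + (5)·120 = -1880.

-1880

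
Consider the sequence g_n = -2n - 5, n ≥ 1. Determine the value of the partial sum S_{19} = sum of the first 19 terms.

-475

Over n = 1..19: Σn = 190.
Total = (-2)·190 + (-5)·19 = -475.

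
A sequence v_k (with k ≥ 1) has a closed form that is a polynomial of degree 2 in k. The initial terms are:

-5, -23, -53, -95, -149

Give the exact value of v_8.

1st diffs: -18, -30, -42, -54.
2nd diffs: -12, -12, -12 (constant).
Newton forward-difference form: v_k = -5 + (-18)·C(k-1,1) + (-12)·C(k-1,2).
At k = 8: k-1 = 7, so v_8 = -5 - 126 - 252 = -383.

-383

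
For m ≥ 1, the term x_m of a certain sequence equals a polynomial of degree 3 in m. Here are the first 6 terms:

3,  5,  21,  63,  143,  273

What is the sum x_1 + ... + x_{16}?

29968

1st diffs: 2, 16, 42, 80, 130.
2nd diffs: 14, 26, 38, 50.
3rd diffs: 12, 12, 12 (constant).
Newton forward-difference form: x_m = 3 + 2·C(m-1,1) + 14·C(m-1,2) + 12·C(m-1,3).
Continuing: …, 465, 731, 1083, 1533, …, x_{16} = 6963.
Summing m = 1..16 (16 terms) gives 29968.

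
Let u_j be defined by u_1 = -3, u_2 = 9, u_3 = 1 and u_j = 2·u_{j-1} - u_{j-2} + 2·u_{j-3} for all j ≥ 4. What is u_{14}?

-3267

Applying the relation repeatedly:
u_4 = -13, u_5 = -9, u_6 = -3, …, u_{11} = -407, u_{12} = -829, u_{13} = -1641, u_{14} = -3267.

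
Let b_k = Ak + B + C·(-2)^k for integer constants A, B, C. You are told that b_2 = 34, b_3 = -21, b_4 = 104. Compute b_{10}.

5174

The three given values yield: 2A + B + 4C = 34; 3A + B - 8C = -21; 4A + B + 16C = 104.
Subtracting the first from the second: A - 12C = -55.
Subtracting the second from the third: A + 24C = 125.
Solving: C = 5, A = 5, then B = 4.
So b_k = 5·k + 4 + 5·(-2)^k; at k=10 this is 5174.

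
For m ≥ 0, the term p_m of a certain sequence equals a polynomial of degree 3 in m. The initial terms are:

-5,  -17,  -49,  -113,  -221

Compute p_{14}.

1st diffs: -12, -32, -64, -108.
2nd diffs: -20, -32, -44.
3rd diffs: -12, -12 (constant).
So p_m = -2m^3 - 4m^2 - 6m - 5.
Evaluating at m = 14 gives p_{14} = -6361.

-6361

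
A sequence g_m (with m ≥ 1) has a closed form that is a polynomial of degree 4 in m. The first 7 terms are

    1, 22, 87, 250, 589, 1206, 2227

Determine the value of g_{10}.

9334

1st diffs: 21, 65, 163, 339, 617, 1021.
2nd diffs: 44, 98, 176, 278, 404.
3rd diffs: 54, 78, 102, 126.
4th diffs: 24, 24, 24 (constant).
Newton forward-difference form: g_m = 1 + 21·C(m-1,1) + 44·C(m-1,2) + 54·C(m-1,3) + 24·C(m-1,4).
At m = 10: m-1 = 9, so g_{10} = 1 + 189 + 1584 + 4536 + 3024 = 9334.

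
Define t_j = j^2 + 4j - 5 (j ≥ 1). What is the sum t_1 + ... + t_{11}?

Over j = 1..11: Σj = 66, Σj² = 506.
Total = (1)·506 + (4)·66 + (-5)·11 = 715.

715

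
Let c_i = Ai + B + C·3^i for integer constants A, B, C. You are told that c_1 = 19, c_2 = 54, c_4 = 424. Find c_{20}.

17433922104

At i = 1, 2, 4: A + B + 3C = 19; 2A + B + 9C = 54; 4A + B + 81C = 424.
Subtracting the first from the second: A + 6C = 35.
Subtracting the second from the third: 2A + 72C = 370.
Solving: C = 5, A = 5, then B = -1.
Therefore c_{20} = 100 + (-1) + 5·3486784401 = 17433922104.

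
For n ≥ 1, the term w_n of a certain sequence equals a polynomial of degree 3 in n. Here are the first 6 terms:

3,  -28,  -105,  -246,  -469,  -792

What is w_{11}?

-4537

1st diffs: -31, -77, -141, -223, -323.
2nd diffs: -46, -64, -82, -100.
3rd diffs: -18, -18, -18 (constant).
Newton forward-difference form: w_n = 3 + (-31)·C(n-1,1) + (-46)·C(n-1,2) + (-18)·C(n-1,3).
At n = 11: n-1 = 10, so w_{11} = 3 - 310 - 2070 - 2160 = -4537.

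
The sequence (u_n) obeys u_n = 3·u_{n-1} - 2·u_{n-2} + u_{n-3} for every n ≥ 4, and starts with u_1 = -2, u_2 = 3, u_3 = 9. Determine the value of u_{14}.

Iterate the recurrence:
u_4 = 19, u_5 = 42, u_6 = 97, …, u_{11} = 6609, u_{12} = 15364, u_{13} = 35717, u_{14} = 83032.

83032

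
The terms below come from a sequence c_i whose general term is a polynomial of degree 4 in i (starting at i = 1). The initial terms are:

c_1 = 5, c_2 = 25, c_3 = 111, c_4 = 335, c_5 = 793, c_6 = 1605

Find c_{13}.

1st diffs: 20, 86, 224, 458, 812.
2nd diffs: 66, 138, 234, 354.
3rd diffs: 72, 96, 120.
4th diffs: 24, 24 (constant).
Newton forward-difference form: c_i = 5 + 20·C(i-1,1) + 66·C(i-1,2) + 72·C(i-1,3) + 24·C(i-1,4).
At i = 13: i-1 = 12, so c_{13} = 5 + 240 + 4356 + 15840 + 11880 = 32321.

32321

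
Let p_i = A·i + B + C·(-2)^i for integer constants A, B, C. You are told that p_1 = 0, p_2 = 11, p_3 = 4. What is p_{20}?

1048673

At i = 1, 2, 3: A + B - 2C = 0; 2A + B + 4C = 11; 3A + B - 8C = 4.
Subtracting the first from the second: A + 6C = 11.
Subtracting the second from the third: A - 12C = -7.
Solving: C = 1, A = 5, then B = -3.
Hence p_{20} = 5·20 + (-3) + 1·1048576 = 1048673.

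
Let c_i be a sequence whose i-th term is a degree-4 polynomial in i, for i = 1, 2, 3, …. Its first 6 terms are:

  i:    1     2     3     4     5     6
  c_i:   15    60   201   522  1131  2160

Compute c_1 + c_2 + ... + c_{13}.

122109

1st diffs: 45, 141, 321, 609, 1029.
2nd diffs: 96, 180, 288, 420.
3rd diffs: 84, 108, 132.
4th diffs: 24, 24 (constant).
So c_i = i^4 + 4i^3 - i^2 + 5i + 6.
Continuing: …, 3765, 6126, 9447, 13956, …, c_{13} = 37251.
Summing i = 1..13 (13 terms) gives 122109.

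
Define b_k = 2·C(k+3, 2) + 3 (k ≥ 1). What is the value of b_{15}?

309

C(18, 2) = 153, so b_{15} = 309.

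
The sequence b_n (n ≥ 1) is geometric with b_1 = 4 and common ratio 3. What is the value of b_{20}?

4649045868

b_n = 4·3^(n-1).
b_{20} = 4·3^19 = 4649045868.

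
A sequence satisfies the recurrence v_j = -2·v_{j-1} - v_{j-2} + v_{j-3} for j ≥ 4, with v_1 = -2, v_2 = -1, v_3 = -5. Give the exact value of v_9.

Applying the relation repeatedly:
v_4 = 9, v_5 = -14, v_6 = 14, v_7 = -5, v_8 = -18, v_9 = 55.

55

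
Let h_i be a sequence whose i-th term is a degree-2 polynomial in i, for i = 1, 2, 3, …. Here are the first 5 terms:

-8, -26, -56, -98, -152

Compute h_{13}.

-1016

1st diffs: -18, -30, -42, -54.
2nd diffs: -12, -12, -12 (constant).
Newton forward-difference form: h_i = -8 + (-18)·C(i-1,1) + (-12)·C(i-1,2).
At i = 13: i-1 = 12, so h_{13} = -8 - 216 - 792 = -1016.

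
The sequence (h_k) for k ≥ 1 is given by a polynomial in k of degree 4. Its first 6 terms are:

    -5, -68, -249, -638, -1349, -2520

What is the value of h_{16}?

-87050

1st diffs: -63, -181, -389, -711, -1171.
2nd diffs: -118, -208, -322, -460.
3rd diffs: -90, -114, -138.
4th diffs: -24, -24 (constant).
Newton forward-difference form: h_k = -5 + (-63)·C(k-1,1) + (-118)·C(k-1,2) + (-90)·C(k-1,3) + (-24)·C(k-1,4).
At k = 16: k-1 = 15, so h_{16} = -5 - 945 - 12390 - 40950 - 32760 = -87050.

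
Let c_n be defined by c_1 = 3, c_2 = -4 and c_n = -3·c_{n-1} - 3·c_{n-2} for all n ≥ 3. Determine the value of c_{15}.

2187

Compute successive terms:
c_3 = 3; c_4 = 3; c_5 = -18; …; c_{12} = -1215; c_{13} = 2187; c_{14} = -2916; c_{15} = 2187.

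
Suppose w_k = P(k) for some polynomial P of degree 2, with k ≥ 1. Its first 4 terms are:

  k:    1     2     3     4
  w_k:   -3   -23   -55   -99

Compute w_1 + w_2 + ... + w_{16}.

-9168

1st diffs: -20, -32, -44.
2nd diffs: -12, -12 (constant).
So w_k = -6k^2 - 2k + 5.
Continuing: …, -155, -223, -303, -395, …, w_{16} = -1563.
Summing k = 1..16 (16 terms) gives -9168.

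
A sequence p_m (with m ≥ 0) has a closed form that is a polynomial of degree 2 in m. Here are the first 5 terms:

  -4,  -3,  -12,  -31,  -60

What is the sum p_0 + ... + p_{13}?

1st diffs: 1, -9, -19, -29.
2nd diffs: -10, -10, -10 (constant).
Newton forward-difference form: p_m = -4 + 1·C(m,1) + (-10)·C(m,2).
Continuing: …, -99, -148, -207, -276, …, p_{13} = -771.
Summing m = 0..13 (14 terms) gives -3605.

-3605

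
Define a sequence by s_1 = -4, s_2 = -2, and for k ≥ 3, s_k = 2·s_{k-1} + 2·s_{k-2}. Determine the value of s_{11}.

-32960

Compute successive terms:
s_3 = -12;  s_4 = -28;  s_5 = -80;  s_6 = -216;  s_7 = -592;  s_8 = -1616;  s_9 = -4416;  s_{10} = -12064;  s_{11} = -32960.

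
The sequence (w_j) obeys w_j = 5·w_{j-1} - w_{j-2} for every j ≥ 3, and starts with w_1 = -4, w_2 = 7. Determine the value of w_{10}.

Applying the relation repeatedly:
w_3 = 39;  w_4 = 188;  w_5 = 901;  w_6 = 4317;  w_7 = 20684;  w_8 = 99103;  w_9 = 474831;  w_{10} = 2275052.

2275052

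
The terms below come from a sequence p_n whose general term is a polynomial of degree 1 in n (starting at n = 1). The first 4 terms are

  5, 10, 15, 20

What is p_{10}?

50

1st diffs: 5, 5, 5 (constant).
So p_n = 5n.
Evaluating at n = 10 gives p_{10} = 50.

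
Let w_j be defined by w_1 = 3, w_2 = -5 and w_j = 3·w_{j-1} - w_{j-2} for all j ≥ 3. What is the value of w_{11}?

-41577

Iterate the recurrence:
w_3 = -18  w_4 = -49  w_5 = -129  w_6 = -338  w_7 = -885  w_8 = -2317  w_9 = -6066  w_{10} = -15881  w_{11} = -41577.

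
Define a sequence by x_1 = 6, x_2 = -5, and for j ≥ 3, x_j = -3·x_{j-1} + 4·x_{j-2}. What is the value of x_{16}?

Iterate the recurrence:
x_3 = 39, x_4 = -137, x_5 = 567, …, x_{13} = 36909879, x_{14} = -147639497, x_{15} = 590558007, x_{16} = -2362232009.
(Characteristic roots are 1 and -4.)

-2362232009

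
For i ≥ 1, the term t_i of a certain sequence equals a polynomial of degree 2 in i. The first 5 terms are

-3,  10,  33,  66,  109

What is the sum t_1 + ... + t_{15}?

1st diffs: 13, 23, 33, 43.
2nd diffs: 10, 10, 10 (constant).
Newton forward-difference form: t_i = -3 + 13·C(i-1,1) + 10·C(i-1,2).
Continuing: …, 162, 225, 298, 381, …, t_{15} = 1089.
Summing i = 1..15 (15 terms) gives 5870.

5870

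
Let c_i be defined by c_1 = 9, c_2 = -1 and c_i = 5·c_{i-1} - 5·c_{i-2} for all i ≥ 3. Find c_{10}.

Step forward from the initial values:
c_3 = -50  c_4 = -245  c_5 = -975  c_6 = -3650  c_7 = -13375  c_8 = -48625  c_9 = -176250  c_{10} = -638125.

-638125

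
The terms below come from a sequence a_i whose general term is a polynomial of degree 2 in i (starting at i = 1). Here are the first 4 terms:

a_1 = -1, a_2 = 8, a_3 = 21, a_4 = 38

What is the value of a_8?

146

1st diffs: 9, 13, 17.
2nd diffs: 4, 4 (constant).
So a_i = 2i^2 + 3i - 6.
Evaluating at i = 8 gives a_8 = 146.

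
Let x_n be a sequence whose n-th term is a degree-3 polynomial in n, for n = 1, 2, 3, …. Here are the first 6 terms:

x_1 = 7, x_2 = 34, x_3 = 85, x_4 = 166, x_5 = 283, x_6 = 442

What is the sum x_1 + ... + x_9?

1st diffs: 27, 51, 81, 117, 159.
2nd diffs: 24, 30, 36, 42.
3rd diffs: 6, 6, 6 (constant).
So x_n = n^3 + 6n^2 + 2n - 2.
Continuing: 649, 910, 1231.
Summing n = 1..9 (9 terms) gives 3807.

3807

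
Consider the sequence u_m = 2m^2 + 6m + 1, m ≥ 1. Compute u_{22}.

1101

u_{22} = 2·22^2 + 6·22 + 1 = 1101.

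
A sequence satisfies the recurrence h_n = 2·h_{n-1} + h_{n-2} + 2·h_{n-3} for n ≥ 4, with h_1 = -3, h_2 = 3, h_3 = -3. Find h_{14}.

h_4 = -9;  h_5 = -15;  h_6 = -45;  …;  h_{11} = -6051;  h_{12} = -16089;  h_{13} = -42783;  h_{14} = -113757.

-113757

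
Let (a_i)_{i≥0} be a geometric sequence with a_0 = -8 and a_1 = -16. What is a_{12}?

-32768

Common ratio r = 2.
a_i = (-8)·2^(i-0).
a_{12} = (-8)·2^12 = -32768.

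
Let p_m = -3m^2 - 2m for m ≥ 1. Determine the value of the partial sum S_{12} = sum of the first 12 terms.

Over m = 1..12: Σm = 78, Σm² = 650.
Total = (-3)·650 + (-2)·78 = -2106.

-2106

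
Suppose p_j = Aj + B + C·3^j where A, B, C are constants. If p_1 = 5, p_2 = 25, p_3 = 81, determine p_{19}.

3486784433

Plug in j = 1, 2, 3: A + B + 3C = 5; 2A + B + 9C = 25; 3A + B + 27C = 81.
Subtracting the first from the second: A + 6C = 20.
Subtracting the second from the third: A + 18C = 56.
Solving: C = 3, A = 2, then B = -6.
Hence p_{19} = 2·19 + (-6) + 3·1162261467 = 3486784433.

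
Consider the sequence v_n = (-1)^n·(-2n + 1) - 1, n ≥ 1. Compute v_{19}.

36

(-1)^19 = -1; -2n + 1 at n=19 is -37; so v_{19} = 36.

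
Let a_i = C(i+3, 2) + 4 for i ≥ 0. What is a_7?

C(10, 2) = 45, so a_7 = 49.

49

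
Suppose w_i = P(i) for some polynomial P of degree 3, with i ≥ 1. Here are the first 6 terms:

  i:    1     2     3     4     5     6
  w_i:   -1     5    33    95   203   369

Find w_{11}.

1st diffs: 6, 28, 62, 108, 166.
2nd diffs: 22, 34, 46, 58.
3rd diffs: 12, 12, 12 (constant).
Newton forward-difference form: w_i = -1 + 6·C(i-1,1) + 22·C(i-1,2) + 12·C(i-1,3).
At i = 11: i-1 = 10, so w_{11} = -1 + 60 + 990 + 1440 = 2489.

2489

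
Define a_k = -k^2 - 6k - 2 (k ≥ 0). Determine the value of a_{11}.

-189

a_{11} = -1·11^2 - 6·11 - 2 = -189.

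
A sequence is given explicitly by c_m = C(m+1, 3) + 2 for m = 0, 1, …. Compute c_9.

C(10, 3) = 120, so c_9 = 122.

122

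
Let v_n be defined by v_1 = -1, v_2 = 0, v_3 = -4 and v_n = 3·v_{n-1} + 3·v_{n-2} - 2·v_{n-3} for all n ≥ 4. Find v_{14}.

-4908498

Compute successive terms:
v_4 = -10; v_5 = -42; v_6 = -148; …; v_{11} = -99378; v_{12} = -364612; v_{13} = -1337806; v_{14} = -4908498.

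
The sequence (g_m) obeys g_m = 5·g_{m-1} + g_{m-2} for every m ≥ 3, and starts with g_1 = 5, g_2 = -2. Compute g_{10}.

-528527

Applying the relation repeatedly:
g_3 = -5; g_4 = -27; g_5 = -140; g_6 = -727; g_7 = -3775; g_8 = -19602; g_9 = -101785; g_{10} = -528527.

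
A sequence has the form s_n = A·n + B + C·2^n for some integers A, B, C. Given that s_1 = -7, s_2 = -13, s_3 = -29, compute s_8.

Write the equations: A + B + 2C = -7; 2A + B + 4C = -13; 3A + B + 8C = -29.
Subtracting the first from the second: A + 2C = -6.
Subtracting the second from the third: A + 4C = -16.
Solving: C = -5, A = 4, then B = -1.
Hence s_8 = 4·8 + (-1) + (-5)·256 = -1249.

-1249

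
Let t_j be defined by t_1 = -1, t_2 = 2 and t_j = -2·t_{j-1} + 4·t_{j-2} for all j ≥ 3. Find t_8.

Step forward from the initial values:
t_3 = -8, t_4 = 24, t_5 = -80, t_6 = 256, t_7 = -832, t_8 = 2688.

2688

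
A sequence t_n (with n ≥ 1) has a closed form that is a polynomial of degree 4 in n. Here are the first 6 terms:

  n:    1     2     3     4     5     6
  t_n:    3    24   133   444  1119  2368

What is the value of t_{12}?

1st diffs: 21, 109, 311, 675, 1249.
2nd diffs: 88, 202, 364, 574.
3rd diffs: 114, 162, 210.
4th diffs: 48, 48 (constant).
So t_n = 2n^4 - n^3 - 2n + 4.
Evaluating at n = 12 gives t_{12} = 39724.

39724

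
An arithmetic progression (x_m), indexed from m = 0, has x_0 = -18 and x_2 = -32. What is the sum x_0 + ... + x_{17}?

-1395

Common difference d = (-32 - (-18)) / (2 - 0) = -7.
x_m = -18 + (m - 0)·(-7).
x_{17} = -137; S = 18·(-18 + (-137))/2 = -1395.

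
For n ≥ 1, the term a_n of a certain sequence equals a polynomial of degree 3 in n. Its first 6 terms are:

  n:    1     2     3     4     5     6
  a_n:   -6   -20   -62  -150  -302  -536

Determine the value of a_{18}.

1st diffs: -14, -42, -88, -152, -234.
2nd diffs: -28, -46, -64, -82.
3rd diffs: -18, -18, -18 (constant).
Newton forward-difference form: a_n = -6 + (-14)·C(n-1,1) + (-28)·C(n-1,2) + (-18)·C(n-1,3).
At n = 18: n-1 = 17, so a_{18} = -6 - 238 - 3808 - 12240 = -16292.

-16292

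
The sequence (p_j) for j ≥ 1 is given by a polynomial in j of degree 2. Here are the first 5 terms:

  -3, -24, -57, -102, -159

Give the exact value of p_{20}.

-2454

1st diffs: -21, -33, -45, -57.
2nd diffs: -12, -12, -12 (constant).
So p_j = -6j^2 - 3j + 6.
Evaluating at j = 20 gives p_{20} = -2454.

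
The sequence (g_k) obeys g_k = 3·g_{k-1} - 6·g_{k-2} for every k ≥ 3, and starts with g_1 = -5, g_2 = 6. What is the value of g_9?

4212

Applying the relation repeatedly:
g_3 = 48; g_4 = 108; g_5 = 36; g_6 = -540; g_7 = -1836; g_8 = -2268; g_9 = 4212.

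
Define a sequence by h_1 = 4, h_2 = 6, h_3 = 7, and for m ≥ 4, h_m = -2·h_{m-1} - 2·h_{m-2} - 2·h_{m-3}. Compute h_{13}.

960

Compute successive terms:
h_4 = -34; h_5 = 42; h_6 = -30; h_7 = 44; h_8 = -112; h_9 = 196; h_{10} = -256; h_{11} = 344; h_{12} = -568; h_{13} = 960.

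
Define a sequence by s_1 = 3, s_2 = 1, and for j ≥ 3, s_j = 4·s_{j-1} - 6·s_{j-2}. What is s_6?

-284

Iterate the recurrence:
s_3 = -14; s_4 = -62; s_5 = -164; s_6 = -284.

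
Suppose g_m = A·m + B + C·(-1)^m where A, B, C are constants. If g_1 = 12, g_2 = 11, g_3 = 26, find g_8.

53

The three given values yield: A + B - C = 12; 2A + B + C = 11; 3A + B - C = 26.
Subtracting the first from the second: A + 2C = -1.
Subtracting the second from the third: A - 2C = 15.
Solving: C = -4, A = 7, then B = 1.
So g_m = 7·m + 1 + (-4)·(-1)^m; at m=8 this is 53.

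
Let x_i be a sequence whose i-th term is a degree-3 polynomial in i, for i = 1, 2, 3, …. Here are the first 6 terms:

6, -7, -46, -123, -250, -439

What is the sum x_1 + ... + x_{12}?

1st diffs: -13, -39, -77, -127, -189.
2nd diffs: -26, -38, -50, -62.
3rd diffs: -12, -12, -12 (constant).
Newton forward-difference form: x_i = 6 + (-13)·C(i-1,1) + (-26)·C(i-1,2) + (-12)·C(i-1,3).
Continuing: …, -702, -1051, -1498, -2055, …, x_{12} = -3547.
Summing i = 1..12 (12 terms) gives -12446.

-12446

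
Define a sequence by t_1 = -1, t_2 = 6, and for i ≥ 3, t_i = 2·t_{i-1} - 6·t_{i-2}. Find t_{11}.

-25056

Applying the relation repeatedly:
t_3 = 18  t_4 = 0  t_5 = -108  t_6 = -216  t_7 = 216  t_8 = 1728  t_9 = 2160  t_{10} = -6048  t_{11} = -25056.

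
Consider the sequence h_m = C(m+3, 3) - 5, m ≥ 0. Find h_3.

C(6, 3) = 20, so h_3 = 15.

15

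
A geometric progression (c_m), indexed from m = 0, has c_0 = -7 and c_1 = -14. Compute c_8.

Common ratio r = 2.
c_m = (-7)·2^(m-0).
c_8 = (-7)·2^8 = -1792.

-1792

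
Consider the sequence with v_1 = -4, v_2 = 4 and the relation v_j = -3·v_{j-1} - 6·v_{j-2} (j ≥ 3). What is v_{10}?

Applying the relation repeatedly:
v_3 = 12  v_4 = -60  v_5 = 108  v_6 = 36  v_7 = -756  v_8 = 2052  v_9 = -1620  v_{10} = -7452.

-7452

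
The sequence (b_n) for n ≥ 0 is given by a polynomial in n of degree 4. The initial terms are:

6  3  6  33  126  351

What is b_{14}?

31086

1st diffs: -3, 3, 27, 93, 225.
2nd diffs: 6, 24, 66, 132.
3rd diffs: 18, 42, 66.
4th diffs: 24, 24 (constant).
Newton forward-difference form: b_n = 6 + (-3)·C(n,1) + 6·C(n,2) + 18·C(n,3) + 24·C(n,4).
At n = 14: n = 14, so b_{14} = 6 - 42 + 546 + 6552 + 24024 = 31086.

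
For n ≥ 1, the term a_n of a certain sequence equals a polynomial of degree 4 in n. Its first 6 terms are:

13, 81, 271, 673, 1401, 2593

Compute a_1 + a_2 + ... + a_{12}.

95042

1st diffs: 68, 190, 402, 728, 1192.
2nd diffs: 122, 212, 326, 464.
3rd diffs: 90, 114, 138.
4th diffs: 24, 24 (constant).
Newton forward-difference form: a_n = 13 + 68·C(n-1,1) + 122·C(n-1,2) + 90·C(n-1,3) + 24·C(n-1,4).
Continuing: …, 4411, 7041, 10693, 15601, …, a_{12} = 30241.
Summing n = 1..12 (12 terms) gives 95042.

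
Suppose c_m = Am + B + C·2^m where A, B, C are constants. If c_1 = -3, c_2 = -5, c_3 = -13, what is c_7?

-357

At m = 1, 2, 3: A + B + 2C = -3; 2A + B + 4C = -5; 3A + B + 8C = -13.
Subtracting the first from the second: A + 2C = -2.
Subtracting the second from the third: A + 4C = -8.
Solving: C = -3, A = 4, then B = -1.
Hence c_7 = 4·7 + (-1) + (-3)·128 = -357.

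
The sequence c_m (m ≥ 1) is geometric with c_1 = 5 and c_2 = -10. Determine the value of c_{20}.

Common ratio r = -2.
c_m = 5·(-2)^(m-1).
c_{20} = 5·(-2)^19 = -2621440.

-2621440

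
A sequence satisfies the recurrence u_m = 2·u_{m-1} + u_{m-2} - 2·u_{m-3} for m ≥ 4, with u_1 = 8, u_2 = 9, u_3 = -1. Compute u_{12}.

-6129

Applying the relation repeatedly:
u_4 = -9  u_5 = -37  u_6 = -81  u_7 = -181  u_8 = -369  u_9 = -757  u_{10} = -1521  u_{11} = -3061  u_{12} = -6129.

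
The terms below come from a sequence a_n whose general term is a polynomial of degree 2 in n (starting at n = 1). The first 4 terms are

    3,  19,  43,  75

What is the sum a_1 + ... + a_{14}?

1st diffs: 16, 24, 32.
2nd diffs: 8, 8 (constant).
Newton forward-difference form: a_n = 3 + 16·C(n-1,1) + 8·C(n-1,2).
Continuing: …, 115, 163, 219, 283, …, a_{14} = 835.
Summing n = 1..14 (14 terms) gives 4410.

4410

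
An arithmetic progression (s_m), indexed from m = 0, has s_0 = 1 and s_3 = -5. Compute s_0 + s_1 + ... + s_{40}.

-1599

Common difference d = (-5 - 1) / (3 - 0) = -2.
s_m = 1 + (m - 0)·(-2).
s_{40} = -79; S = 41·(1 + (-79))/2 = -1599.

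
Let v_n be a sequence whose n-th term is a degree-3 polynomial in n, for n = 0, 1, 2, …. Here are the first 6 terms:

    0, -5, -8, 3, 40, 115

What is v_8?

688

1st diffs: -5, -3, 11, 37, 75.
2nd diffs: 2, 14, 26, 38.
3rd diffs: 12, 12, 12 (constant).
So v_n = 2n^3 - 5n^2 - 2n.
Evaluating at n = 8 gives v_8 = 688.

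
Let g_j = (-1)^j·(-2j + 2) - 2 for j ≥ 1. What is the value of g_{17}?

(-1)^17 = -1; -2j + 2 at j=17 is -32; so g_{17} = 30.

30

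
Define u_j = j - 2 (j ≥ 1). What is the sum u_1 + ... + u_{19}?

Over j = 1..19: Σj = 190.
Total = (1)·190 + (-2)·19 = 152.

152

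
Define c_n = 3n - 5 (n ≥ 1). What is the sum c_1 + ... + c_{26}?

Over n = 1..26: Σn = 351.
Total = (3)·351 + (-5)·26 = 923.

923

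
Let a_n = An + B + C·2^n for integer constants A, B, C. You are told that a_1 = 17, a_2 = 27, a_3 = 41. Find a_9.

Plug in n = 1, 2, 3: A + B + 2C = 17; 2A + B + 4C = 27; 3A + B + 8C = 41.
Subtracting the first from the second: A + 2C = 10.
Subtracting the second from the third: A + 4C = 14.
Solving: C = 2, A = 6, then B = 7.
So a_n = 6·n + 7 + 2·2^n; at n=9 this is 1085.

1085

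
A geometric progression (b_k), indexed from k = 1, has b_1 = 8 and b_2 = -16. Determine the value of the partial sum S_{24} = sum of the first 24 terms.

Common ratio r = -2.
b_k = 8·(-2)^(k-1).
S = 8·((-2)^24 - 1)/(-2 - 1) = 8·(16777216 - 1)/(-3) = -44739240.

-44739240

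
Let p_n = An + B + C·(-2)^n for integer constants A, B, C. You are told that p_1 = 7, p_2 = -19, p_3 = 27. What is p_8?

Plug in n = 1, 2, 3: A + B - 2C = 7; 2A + B + 4C = -19; 3A + B - 8C = 27.
Subtracting the first from the second: A + 6C = -26.
Subtracting the second from the third: A - 12C = 46.
Solving: C = -4, A = -2, then B = 1.
So p_n = -2·n + 1 + (-4)·(-2)^n; at n=8 this is -1039.

-1039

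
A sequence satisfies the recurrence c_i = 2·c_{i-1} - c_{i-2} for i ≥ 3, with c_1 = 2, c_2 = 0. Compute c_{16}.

-28

Applying the relation repeatedly:
c_3 = -2  c_4 = -4  c_5 = -6  …  c_{13} = -22  c_{14} = -24  c_{15} = -26  c_{16} = -28.
(Characteristic roots are 1 and 1.)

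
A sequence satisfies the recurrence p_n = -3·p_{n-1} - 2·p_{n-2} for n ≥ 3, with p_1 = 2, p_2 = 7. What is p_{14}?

p_3 = -25  p_4 = 61  p_5 = -133  …  p_{11} = -9205  p_{12} = 18421  p_{13} = -36853  p_{14} = 73717.
(Characteristic roots are -1 and -2.)

73717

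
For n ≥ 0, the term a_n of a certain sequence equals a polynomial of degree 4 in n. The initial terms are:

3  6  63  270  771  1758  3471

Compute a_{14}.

1st diffs: 3, 57, 207, 501, 987, 1713.
2nd diffs: 54, 150, 294, 486, 726.
3rd diffs: 96, 144, 192, 240.
4th diffs: 48, 48, 48 (constant).
Newton forward-difference form: a_n = 3 + 3·C(n,1) + 54·C(n,2) + 96·C(n,3) + 48·C(n,4).
At n = 14: n = 14, so a_{14} = 3 + 42 + 4914 + 34944 + 48048 = 87951.

87951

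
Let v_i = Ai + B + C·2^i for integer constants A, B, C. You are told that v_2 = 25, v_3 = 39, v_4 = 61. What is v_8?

565

At i = 2, 3, 4: 2A + B + 4C = 25; 3A + B + 8C = 39; 4A + B + 16C = 61.
Subtracting the first from the second: A + 4C = 14.
Subtracting the second from the third: A + 8C = 22.
Solving: C = 2, A = 6, then B = 5.
Hence v_8 = 6·8 + 5 + 2·256 = 565.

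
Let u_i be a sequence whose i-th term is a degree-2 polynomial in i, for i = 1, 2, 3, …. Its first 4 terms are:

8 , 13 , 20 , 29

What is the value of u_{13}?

200

1st diffs: 5, 7, 9.
2nd diffs: 2, 2 (constant).
Newton forward-difference form: u_i = 8 + 5·C(i-1,1) + 2·C(i-1,2).
At i = 13: i-1 = 12, so u_{13} = 8 + 60 + 132 = 200.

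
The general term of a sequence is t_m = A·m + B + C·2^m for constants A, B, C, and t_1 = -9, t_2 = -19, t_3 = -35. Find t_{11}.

Write the equations: A + B + 2C = -9; 2A + B + 4C = -19; 3A + B + 8C = -35.
Subtracting the first from the second: A + 2C = -10.
Subtracting the second from the third: A + 4C = -16.
Solving: C = -3, A = -4, then B = 1.
Therefore t_{11} = -44 + 1 + (-3)·2048 = -6187.

-6187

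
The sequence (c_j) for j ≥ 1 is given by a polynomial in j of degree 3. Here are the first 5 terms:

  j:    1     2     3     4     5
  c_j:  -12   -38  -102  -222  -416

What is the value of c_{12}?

1st diffs: -26, -64, -120, -194.
2nd diffs: -38, -56, -74.
3rd diffs: -18, -18 (constant).
Newton forward-difference form: c_j = -12 + (-26)·C(j-1,1) + (-38)·C(j-1,2) + (-18)·C(j-1,3).
At j = 12: j-1 = 11, so c_{12} = -12 - 286 - 2090 - 2970 = -5358.

-5358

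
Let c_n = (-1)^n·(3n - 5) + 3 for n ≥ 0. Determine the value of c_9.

(-1)^9 = -1; 3n - 5 at n=9 is 22; so c_9 = -19.

-19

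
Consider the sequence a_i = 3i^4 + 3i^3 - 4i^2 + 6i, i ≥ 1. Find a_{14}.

122780

a_{14} = 3·14^4 + 3·14^3 - 4·14^2 + 6·14 = 122780.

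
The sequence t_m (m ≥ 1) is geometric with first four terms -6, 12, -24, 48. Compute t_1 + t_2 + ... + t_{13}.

Common ratio r = -2.
t_m = (-6)·(-2)^(m-1).
S = (-6)·((-2)^13 - 1)/(-2 - 1) = (-6)·(-8192 - 1)/(-3) = -16386.

-16386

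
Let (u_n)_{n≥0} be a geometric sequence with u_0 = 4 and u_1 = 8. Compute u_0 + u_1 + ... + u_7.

Common ratio r = 2.
u_n = 4·2^(n-0).
S = 4·(2^8 - 1)/(2 - 1) = 4·(256 - 1)/(1) = 1020.

1020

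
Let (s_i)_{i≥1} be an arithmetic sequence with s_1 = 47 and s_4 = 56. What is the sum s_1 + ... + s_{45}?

5085

Common difference d = (56 - 47) / (4 - 1) = 3.
s_i = 47 + (i - 1)·3.
s_{45} = 179; S = 45·(47 + 179)/2 = 5085.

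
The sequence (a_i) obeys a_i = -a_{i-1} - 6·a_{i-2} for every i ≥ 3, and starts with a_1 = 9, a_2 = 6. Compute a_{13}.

-200256

Step forward from the initial values:
a_3 = -60; a_4 = 24; a_5 = 336; …; a_{10} = -31296; a_{11} = 2496; a_{12} = 185280; a_{13} = -200256.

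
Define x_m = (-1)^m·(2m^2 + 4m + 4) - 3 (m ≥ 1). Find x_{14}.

449

(-1)^14 = 1; 2m^2 + 4m + 4 at m=14 is 452; so x_{14} = 449.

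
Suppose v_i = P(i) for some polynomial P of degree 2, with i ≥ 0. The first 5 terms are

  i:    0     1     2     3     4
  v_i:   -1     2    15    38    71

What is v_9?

1st diffs: 3, 13, 23, 33.
2nd diffs: 10, 10, 10 (constant).
So v_i = 5i^2 - 2i - 1.
Evaluating at i = 9 gives v_9 = 386.

386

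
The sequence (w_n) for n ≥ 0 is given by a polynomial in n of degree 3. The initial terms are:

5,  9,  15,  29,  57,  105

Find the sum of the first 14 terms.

1st diffs: 4, 6, 14, 28, 48.
2nd diffs: 2, 8, 14, 20.
3rd diffs: 6, 6, 6 (constant).
So w_n = n^3 - 2n^2 + 5n + 5.
Continuing: …, 179, 285, 429, 617, …, w_{13} = 1929.
Summing n = 0..13 (14 terms) gives 7168.

7168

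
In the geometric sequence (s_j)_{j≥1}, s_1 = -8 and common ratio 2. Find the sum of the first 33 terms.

-68719476728

s_j = (-8)·2^(j-1).
S = (-8)·(2^33 - 1)/(2 - 1) = (-8)·(8589934592 - 1)/(1) = -68719476728.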